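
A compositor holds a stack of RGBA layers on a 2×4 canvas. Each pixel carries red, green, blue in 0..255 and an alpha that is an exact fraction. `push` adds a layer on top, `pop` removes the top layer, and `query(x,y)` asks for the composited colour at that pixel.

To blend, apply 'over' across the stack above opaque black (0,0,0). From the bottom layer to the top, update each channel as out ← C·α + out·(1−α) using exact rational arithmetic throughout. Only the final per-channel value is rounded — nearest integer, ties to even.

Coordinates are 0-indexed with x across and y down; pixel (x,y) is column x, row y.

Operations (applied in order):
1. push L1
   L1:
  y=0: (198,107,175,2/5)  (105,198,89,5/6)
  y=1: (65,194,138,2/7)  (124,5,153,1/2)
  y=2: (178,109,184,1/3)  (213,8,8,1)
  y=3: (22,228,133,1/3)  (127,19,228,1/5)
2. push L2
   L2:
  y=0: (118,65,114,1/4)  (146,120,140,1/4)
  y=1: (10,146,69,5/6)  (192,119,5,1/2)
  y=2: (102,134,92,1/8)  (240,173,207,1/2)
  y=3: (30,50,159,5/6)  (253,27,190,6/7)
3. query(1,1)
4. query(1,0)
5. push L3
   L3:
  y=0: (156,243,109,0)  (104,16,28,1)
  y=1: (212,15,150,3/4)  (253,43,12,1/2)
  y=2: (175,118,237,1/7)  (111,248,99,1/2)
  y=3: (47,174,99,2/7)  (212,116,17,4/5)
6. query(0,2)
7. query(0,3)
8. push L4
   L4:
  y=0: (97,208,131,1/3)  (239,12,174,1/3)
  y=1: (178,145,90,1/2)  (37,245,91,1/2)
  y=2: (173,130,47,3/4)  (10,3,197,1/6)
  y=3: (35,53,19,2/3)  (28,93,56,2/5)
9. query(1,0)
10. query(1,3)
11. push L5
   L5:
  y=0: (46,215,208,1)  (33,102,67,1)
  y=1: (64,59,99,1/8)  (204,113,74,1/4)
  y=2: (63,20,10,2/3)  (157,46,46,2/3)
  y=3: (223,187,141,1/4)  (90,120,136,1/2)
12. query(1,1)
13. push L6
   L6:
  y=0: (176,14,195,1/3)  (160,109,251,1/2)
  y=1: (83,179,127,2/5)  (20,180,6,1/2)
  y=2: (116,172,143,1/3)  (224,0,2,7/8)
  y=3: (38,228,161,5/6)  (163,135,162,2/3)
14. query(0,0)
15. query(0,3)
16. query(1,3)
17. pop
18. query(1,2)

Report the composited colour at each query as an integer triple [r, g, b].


query (1,1) [L1,L2] — begin 0,0,0
L1 α=1/2: [62, 5/2, 153/2]
L2 α=1/2: [127, 243/4, 163/4]
= [127, 61, 41]

at x=1,y=0 over L1,L2:
+L1 (α=5/6) → [175/2, 165, 445/6]
+L2 (α=1/4) → [817/8, 615/4, 725/8]
rounded: [102, 154, 91]

query (0,2) [L1,L2,L3] — begin 0,0,0
L1 α=1/3: [178/3, 109/3, 184/3]
L2 α=1/8: [194/3, 1165/24, 391/6]
L3 α=1/7: [563/7, 1637/28, 628/7]
rounded: [80, 58, 90]

(0,3) stack=L1,L2,L3; from [0,0,0]:
+L1 (α=1/3) → [22/3, 76, 133/3]
+L2 (α=5/6) → [236/9, 163/3, 1259/9]
+L3 (α=2/7) → [2026/63, 1859/21, 8077/63]
→ [32, 89, 128]

(1,0) stack=L1,L2,L3,L4; from [0,0,0]:
+L1 (α=5/6) → [175/2, 165, 445/6]
+L2 (α=1/4) → [817/8, 615/4, 725/8]
+L3 (α=1) → [104, 16, 28]
+L4 (α=1/3) → [149, 44/3, 230/3]
rounded: [149, 15, 77]

at x=1,y=3 over L1,L2,L3,L4:
+L1 (α=1/5) → [127/5, 19/5, 228/5]
+L2 (α=6/7) → [7717/35, 829/35, 5928/35]
+L3 (α=4/5) → [37397/175, 17069/175, 8308/175]
+L4 (α=2/5) → [121991/875, 83757/875, 44524/875]
rounded: [139, 96, 51]

(1,1) stack=L1,L2,L3,L4,L5; from [0,0,0]:
L1 α=1/2: [62, 5/2, 153/2]
L2 α=1/2: [127, 243/4, 163/4]
L3 α=1/2: [190, 415/8, 211/8]
L4 α=1/2: [227/2, 2375/16, 939/16]
L5 α=1/4: [1089/8, 8933/64, 4001/64]
→ [136, 140, 63]

at x=0,y=0 over L1,L2,L3,L4,L5,L6:
after L1 α=2/5: [396/5, 214/5, 70]
after L2 α=1/4: [889/10, 967/20, 81]
after L3 α=0: [889/10, 967/20, 81]
after L4 α=1/3: [458/5, 3047/30, 293/3]
after L5 α=1: [46, 215, 208]
after L6 α=1/3: [268/3, 148, 611/3]
→ [89, 148, 204]

(0,3) stack=L1,L2,L3,L4,L5,L6; from [0,0,0]:
L1 α=1/3: [22/3, 76, 133/3]
L2 α=5/6: [236/9, 163/3, 1259/9]
L3 α=2/7: [2026/63, 1859/21, 8077/63]
L4 α=2/3: [6436/189, 4085/63, 10471/189]
L5 α=1/4: [20485/252, 2003/21, 9677/126]
L6 α=5/6: [68365/1512, 25943/126, 111107/756]
rounded: [45, 206, 147]

(1,3) stack=L1,L2,L3,L4,L5,L6; from [0,0,0]:
after L1 α=1/5: [127/5, 19/5, 228/5]
after L2 α=6/7: [7717/35, 829/35, 5928/35]
after L3 α=4/5: [37397/175, 17069/175, 8308/175]
after L4 α=2/5: [121991/875, 83757/875, 44524/875]
after L5 α=1/2: [200741/1750, 188757/1750, 81762/875]
after L6 α=2/3: [771241/5250, 220419/1750, 121754/875]
→ [147, 126, 139]

at x=1,y=2 over L1,L2,L3,L4,L5:
L1 α=1: [213, 8, 8]
L2 α=1/2: [453/2, 181/2, 215/2]
L3 α=1/2: [675/4, 677/4, 413/4]
L4 α=1/6: [3415/24, 3397/24, 951/8]
L5 α=2/3: [10951/72, 5605/72, 1687/24]
rounded: [152, 78, 70]


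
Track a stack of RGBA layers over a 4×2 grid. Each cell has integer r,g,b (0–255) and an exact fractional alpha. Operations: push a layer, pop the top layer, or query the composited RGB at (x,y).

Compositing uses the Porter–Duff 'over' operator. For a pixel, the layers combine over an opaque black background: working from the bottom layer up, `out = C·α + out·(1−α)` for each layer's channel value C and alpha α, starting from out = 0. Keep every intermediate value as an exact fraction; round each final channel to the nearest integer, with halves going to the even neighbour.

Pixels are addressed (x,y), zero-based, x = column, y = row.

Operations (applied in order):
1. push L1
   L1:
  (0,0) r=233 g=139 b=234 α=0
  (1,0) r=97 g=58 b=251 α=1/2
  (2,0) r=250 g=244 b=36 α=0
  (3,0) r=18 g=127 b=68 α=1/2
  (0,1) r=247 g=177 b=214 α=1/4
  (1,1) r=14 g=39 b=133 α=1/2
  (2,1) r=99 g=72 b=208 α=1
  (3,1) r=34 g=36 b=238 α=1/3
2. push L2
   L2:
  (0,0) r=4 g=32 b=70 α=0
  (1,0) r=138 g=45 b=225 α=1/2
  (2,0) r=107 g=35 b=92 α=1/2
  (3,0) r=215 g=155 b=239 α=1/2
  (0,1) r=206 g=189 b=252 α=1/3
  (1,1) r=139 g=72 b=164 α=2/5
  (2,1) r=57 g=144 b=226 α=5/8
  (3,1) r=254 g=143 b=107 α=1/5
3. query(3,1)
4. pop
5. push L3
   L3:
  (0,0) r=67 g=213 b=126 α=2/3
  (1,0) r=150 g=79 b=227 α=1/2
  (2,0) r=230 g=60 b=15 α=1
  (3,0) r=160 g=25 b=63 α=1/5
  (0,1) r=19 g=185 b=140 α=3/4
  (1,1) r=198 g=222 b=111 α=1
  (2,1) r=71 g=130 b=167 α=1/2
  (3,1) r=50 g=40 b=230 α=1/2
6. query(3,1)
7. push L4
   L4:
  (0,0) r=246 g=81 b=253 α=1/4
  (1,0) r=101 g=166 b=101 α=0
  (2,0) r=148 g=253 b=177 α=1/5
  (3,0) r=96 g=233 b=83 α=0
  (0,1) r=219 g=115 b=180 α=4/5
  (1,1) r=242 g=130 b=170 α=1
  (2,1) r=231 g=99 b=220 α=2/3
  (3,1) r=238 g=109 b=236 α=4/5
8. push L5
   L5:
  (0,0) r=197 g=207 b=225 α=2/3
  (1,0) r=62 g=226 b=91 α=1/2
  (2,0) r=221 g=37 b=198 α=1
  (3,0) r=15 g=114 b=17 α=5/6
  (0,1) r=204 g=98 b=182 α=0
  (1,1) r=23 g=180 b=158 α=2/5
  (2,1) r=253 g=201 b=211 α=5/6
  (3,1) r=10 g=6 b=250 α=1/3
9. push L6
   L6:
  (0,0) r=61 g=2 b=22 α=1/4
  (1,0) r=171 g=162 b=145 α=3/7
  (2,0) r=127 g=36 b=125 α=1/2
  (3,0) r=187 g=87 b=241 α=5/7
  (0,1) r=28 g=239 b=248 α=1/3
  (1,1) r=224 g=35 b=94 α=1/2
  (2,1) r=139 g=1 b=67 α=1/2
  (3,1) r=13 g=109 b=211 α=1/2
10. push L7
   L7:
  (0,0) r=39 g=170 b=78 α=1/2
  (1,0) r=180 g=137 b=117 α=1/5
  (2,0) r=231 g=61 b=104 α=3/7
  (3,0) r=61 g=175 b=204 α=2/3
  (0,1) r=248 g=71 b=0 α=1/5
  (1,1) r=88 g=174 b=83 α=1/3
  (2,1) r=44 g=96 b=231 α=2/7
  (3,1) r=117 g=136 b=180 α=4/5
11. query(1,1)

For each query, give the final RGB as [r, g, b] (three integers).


(3,1) stack=L1,L2; from [0,0,0]:
after L1 α=1/3: [34/3, 12, 238/3]
after L2 α=1/5: [898/15, 191/5, 1273/15]
= [60, 38, 85]

(3,1) stack=L1,L3; from [0,0,0]:
after L1 α=1/3: [34/3, 12, 238/3]
after L3 α=1/2: [92/3, 26, 464/3]
→ [31, 26, 155]

query (1,1) [L1,L3,L4,L5,L6,L7] — begin 0,0,0
+L1 (α=1/2) → [7, 39/2, 133/2]
+L3 (α=1) → [198, 222, 111]
+L4 (α=1) → [242, 130, 170]
+L5 (α=2/5) → [772/5, 150, 826/5]
+L6 (α=1/2) → [946/5, 185/2, 648/5]
+L7 (α=1/3) → [2332/15, 359/3, 1711/15]
= [155, 120, 114]


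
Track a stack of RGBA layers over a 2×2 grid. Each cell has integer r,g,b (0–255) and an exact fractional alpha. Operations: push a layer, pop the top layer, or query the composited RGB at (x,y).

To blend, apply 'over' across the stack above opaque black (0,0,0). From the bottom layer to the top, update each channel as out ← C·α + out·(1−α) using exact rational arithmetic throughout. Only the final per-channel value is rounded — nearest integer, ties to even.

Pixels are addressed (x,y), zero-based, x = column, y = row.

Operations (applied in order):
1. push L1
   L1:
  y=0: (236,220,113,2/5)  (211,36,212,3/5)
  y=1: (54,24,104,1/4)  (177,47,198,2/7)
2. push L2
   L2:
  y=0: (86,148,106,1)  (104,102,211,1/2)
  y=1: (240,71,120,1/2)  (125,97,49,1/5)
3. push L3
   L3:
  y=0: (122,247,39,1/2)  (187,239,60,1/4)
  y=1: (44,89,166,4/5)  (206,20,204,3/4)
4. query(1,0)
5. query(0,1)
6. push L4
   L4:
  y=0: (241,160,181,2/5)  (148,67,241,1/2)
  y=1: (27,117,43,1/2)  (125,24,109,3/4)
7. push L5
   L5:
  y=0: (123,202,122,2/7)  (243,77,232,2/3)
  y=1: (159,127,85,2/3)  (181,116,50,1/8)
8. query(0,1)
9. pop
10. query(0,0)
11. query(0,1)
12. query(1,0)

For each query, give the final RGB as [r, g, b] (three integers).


at x=1,y=0 over L1,L2,L3:
+L1 (α=3/5) → [633/5, 108/5, 636/5]
+L2 (α=1/2) → [1153/10, 309/5, 1691/10]
+L3 (α=1/4) → [5329/40, 1061/10, 5673/40]
→ [133, 106, 142]

query (0,1) [L1,L2,L3] — begin 0,0,0
L1 α=1/4: [27/2, 6, 26]
L2 α=1/2: [507/4, 77/2, 73]
L3 α=4/5: [1211/20, 789/10, 737/5]
= [61, 79, 147]

query (0,1) [L1,L2,L3,L4,L5] — begin 0,0,0
L1 α=1/4: [27/2, 6, 26]
L2 α=1/2: [507/4, 77/2, 73]
L3 α=4/5: [1211/20, 789/10, 737/5]
L4 α=1/2: [1751/40, 1959/20, 476/5]
L5 α=2/3: [14471/120, 7039/60, 442/5]
rounded: [121, 117, 88]

(0,0) stack=L1,L2,L3,L4; from [0,0,0]:
after L1 α=2/5: [472/5, 88, 226/5]
after L2 α=1: [86, 148, 106]
after L3 α=1/2: [104, 395/2, 145/2]
after L4 α=2/5: [794/5, 365/2, 1159/10]
= [159, 182, 116]

(0,1) stack=L1,L2,L3,L4; from [0,0,0]:
L1 α=1/4: [27/2, 6, 26]
L2 α=1/2: [507/4, 77/2, 73]
L3 α=4/5: [1211/20, 789/10, 737/5]
L4 α=1/2: [1751/40, 1959/20, 476/5]
rounded: [44, 98, 95]

query (1,0) [L1,L2,L3,L4] — begin 0,0,0
L1 α=3/5: [633/5, 108/5, 636/5]
L2 α=1/2: [1153/10, 309/5, 1691/10]
L3 α=1/4: [5329/40, 1061/10, 5673/40]
L4 α=1/2: [11249/80, 1731/20, 15313/80]
= [141, 87, 191]


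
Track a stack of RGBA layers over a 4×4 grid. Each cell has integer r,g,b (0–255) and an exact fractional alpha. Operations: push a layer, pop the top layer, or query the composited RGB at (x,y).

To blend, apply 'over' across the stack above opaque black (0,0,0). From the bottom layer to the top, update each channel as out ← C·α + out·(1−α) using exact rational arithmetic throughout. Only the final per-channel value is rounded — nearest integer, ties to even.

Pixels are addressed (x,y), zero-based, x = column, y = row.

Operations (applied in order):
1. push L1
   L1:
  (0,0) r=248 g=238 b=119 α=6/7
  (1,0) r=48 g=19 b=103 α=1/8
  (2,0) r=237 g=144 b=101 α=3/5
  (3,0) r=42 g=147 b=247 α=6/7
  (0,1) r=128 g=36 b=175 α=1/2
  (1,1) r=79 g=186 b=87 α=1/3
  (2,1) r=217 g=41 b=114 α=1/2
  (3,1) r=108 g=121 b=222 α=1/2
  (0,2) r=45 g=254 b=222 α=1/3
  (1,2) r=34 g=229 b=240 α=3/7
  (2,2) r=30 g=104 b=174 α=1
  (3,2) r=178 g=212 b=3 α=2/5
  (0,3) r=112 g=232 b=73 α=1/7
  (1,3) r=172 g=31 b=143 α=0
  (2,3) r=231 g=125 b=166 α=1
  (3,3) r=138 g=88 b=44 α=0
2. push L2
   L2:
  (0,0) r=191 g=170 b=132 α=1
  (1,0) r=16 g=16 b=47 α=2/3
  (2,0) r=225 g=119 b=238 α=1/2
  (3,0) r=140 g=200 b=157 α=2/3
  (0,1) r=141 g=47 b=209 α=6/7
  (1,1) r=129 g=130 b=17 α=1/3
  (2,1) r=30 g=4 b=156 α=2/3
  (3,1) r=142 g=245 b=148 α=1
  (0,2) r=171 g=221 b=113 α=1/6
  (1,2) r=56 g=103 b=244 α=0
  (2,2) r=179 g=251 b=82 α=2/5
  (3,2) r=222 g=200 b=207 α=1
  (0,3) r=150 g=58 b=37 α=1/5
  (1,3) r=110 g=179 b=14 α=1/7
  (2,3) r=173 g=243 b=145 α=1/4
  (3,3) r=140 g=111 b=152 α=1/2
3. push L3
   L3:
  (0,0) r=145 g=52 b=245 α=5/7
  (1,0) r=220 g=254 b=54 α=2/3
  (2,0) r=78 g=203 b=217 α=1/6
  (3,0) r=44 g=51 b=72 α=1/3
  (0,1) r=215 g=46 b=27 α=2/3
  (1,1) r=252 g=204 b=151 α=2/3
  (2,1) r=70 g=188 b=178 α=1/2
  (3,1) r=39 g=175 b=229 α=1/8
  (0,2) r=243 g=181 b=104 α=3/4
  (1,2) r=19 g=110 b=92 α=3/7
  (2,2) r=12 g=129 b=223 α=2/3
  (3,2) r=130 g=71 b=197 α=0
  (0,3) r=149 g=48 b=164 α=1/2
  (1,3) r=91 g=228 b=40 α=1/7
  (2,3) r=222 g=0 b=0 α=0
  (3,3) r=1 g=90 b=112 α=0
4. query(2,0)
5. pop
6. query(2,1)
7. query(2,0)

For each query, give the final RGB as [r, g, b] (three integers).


at x=2,y=0 over L1,L2,L3:
L1 α=3/5: [711/5, 432/5, 303/5]
L2 α=1/2: [918/5, 1027/10, 1493/10]
L3 α=1/6: [166, 1433/12, 1927/12]
→ [166, 119, 161]

(2,1) stack=L1,L2; from [0,0,0]:
L1 α=1/2: [217/2, 41/2, 57]
L2 α=2/3: [337/6, 19/2, 123]
→ [56, 10, 123]

at x=2,y=0 over L1,L2:
+L1 (α=3/5) → [711/5, 432/5, 303/5]
+L2 (α=1/2) → [918/5, 1027/10, 1493/10]
= [184, 103, 149]


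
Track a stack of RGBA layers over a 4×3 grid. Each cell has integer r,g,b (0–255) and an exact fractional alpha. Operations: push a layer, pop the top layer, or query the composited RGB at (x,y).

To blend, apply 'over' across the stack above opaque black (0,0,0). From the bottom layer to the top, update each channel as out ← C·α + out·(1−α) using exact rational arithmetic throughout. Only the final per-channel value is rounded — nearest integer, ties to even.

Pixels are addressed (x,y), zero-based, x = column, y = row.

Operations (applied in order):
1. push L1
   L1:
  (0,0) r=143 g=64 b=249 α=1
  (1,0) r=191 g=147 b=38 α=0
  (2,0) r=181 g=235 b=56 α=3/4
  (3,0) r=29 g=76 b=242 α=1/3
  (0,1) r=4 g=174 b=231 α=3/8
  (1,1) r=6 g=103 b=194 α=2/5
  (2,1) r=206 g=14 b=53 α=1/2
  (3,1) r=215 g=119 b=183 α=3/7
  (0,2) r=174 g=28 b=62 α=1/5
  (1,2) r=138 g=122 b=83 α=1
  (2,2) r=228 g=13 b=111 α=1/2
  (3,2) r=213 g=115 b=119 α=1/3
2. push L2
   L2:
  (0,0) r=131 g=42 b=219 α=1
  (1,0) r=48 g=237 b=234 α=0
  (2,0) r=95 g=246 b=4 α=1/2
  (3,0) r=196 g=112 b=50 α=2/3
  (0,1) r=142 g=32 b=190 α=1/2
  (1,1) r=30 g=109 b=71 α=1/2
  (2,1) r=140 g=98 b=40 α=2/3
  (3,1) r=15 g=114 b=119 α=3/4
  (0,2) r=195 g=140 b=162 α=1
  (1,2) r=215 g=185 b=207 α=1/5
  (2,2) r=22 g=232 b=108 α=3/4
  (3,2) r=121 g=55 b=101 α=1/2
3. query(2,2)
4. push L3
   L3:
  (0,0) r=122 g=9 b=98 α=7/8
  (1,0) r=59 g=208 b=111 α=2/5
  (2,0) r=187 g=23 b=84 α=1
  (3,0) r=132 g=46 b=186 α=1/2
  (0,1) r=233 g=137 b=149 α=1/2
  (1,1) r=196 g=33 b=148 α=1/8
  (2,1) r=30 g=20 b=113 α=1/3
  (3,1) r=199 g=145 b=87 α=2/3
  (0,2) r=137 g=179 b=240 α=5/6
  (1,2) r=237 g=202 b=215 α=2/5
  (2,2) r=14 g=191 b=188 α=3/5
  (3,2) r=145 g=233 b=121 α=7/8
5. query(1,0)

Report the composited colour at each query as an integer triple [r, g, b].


at x=2,y=2 over L1,L2:
+L1 (α=1/2) → [114, 13/2, 111/2]
+L2 (α=3/4) → [45, 1405/8, 759/8]
= [45, 176, 95]

(1,0) stack=L1,L2,L3; from [0,0,0]:
after L1 α=0: [0, 0, 0]
after L2 α=0: [0, 0, 0]
after L3 α=2/5: [118/5, 416/5, 222/5]
rounded: [24, 83, 44]


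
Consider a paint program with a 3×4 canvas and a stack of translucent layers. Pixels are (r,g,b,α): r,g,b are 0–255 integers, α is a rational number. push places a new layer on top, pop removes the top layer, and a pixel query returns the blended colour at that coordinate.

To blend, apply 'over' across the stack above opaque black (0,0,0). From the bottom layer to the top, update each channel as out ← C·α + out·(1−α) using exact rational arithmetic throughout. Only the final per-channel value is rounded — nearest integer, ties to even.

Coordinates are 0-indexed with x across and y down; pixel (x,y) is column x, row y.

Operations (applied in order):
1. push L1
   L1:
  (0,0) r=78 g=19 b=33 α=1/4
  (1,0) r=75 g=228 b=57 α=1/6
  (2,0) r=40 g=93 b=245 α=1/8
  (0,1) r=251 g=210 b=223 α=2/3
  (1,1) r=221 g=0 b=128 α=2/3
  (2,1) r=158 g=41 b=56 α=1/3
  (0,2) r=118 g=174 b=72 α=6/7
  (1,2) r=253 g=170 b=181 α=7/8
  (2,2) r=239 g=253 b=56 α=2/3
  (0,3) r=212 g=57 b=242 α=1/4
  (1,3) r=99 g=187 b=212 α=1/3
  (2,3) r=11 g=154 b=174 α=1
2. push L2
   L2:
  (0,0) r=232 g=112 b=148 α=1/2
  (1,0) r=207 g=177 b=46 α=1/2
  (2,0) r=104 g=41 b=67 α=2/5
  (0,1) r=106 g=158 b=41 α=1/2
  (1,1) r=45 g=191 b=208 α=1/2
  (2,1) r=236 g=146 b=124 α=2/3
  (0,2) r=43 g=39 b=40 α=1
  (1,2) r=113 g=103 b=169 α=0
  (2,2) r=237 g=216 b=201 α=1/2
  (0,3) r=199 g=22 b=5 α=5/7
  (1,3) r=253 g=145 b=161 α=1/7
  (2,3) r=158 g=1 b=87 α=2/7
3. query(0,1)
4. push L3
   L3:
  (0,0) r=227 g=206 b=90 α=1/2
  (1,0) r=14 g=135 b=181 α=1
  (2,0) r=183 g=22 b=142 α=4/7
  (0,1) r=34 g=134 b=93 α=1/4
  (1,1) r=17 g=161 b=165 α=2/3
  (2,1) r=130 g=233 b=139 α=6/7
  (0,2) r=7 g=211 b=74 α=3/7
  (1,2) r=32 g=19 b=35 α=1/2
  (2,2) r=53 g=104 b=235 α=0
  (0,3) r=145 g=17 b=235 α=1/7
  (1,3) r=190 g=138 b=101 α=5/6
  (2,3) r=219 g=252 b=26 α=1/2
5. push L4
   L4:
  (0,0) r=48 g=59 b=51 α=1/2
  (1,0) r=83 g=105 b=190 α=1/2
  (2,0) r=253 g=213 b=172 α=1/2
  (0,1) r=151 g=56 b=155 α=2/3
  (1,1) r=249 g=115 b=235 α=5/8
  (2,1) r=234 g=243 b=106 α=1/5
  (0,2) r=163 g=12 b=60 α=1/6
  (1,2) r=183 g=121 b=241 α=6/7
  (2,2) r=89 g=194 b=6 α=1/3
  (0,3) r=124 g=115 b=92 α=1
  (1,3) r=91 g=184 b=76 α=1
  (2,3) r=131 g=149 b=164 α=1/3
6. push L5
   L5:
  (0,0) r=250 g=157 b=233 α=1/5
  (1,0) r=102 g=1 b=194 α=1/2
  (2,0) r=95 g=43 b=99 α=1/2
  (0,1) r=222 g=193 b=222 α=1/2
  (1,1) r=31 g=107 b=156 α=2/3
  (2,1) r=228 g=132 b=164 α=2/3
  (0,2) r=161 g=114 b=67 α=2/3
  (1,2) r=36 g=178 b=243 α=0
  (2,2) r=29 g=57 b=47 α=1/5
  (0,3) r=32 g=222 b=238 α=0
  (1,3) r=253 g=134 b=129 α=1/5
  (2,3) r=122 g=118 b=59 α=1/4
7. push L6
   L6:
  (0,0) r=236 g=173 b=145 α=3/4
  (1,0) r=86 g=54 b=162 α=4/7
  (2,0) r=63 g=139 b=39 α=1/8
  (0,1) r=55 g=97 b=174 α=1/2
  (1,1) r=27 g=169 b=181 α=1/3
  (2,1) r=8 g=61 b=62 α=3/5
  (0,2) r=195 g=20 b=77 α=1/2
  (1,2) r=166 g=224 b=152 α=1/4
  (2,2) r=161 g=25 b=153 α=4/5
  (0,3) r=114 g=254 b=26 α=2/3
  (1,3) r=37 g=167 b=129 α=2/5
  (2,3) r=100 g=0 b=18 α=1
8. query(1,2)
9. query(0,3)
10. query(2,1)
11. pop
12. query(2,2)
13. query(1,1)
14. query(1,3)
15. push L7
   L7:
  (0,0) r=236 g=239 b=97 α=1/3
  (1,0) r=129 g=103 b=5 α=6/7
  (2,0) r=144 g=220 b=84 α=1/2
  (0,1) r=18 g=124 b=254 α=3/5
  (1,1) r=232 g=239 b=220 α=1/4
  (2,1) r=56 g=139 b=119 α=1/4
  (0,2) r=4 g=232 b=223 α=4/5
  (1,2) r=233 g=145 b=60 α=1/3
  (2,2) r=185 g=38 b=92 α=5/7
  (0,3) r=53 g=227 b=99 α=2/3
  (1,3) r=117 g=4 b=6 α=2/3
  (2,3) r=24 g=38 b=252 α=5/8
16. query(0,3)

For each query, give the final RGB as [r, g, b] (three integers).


(0,1) stack=L1,L2; from [0,0,0]:
after L1 α=2/3: [502/3, 140, 446/3]
after L2 α=1/2: [410/3, 149, 569/6]
rounded: [137, 149, 95]

(1,2) stack=L1,L2,L3,L4,L5,L6; from [0,0,0]:
+L1 (α=7/8) → [1771/8, 595/4, 1267/8]
+L2 (α=0) → [1771/8, 595/4, 1267/8]
+L3 (α=1/2) → [2027/16, 671/8, 1547/16]
+L4 (α=6/7) → [19595/112, 6479/56, 24683/112]
+L5 (α=0) → [19595/112, 6479/56, 24683/112]
+L6 (α=1/4) → [77377/448, 31981/224, 91073/448]
rounded: [173, 143, 203]

at x=0,y=3 over L1,L2,L3,L4,L5,L6:
+L1 (α=1/4) → [53, 57/4, 121/2]
+L2 (α=5/7) → [1101/7, 277/14, 146/7]
+L3 (α=1/7) → [7621/49, 950/49, 2521/49]
+L4 (α=1) → [124, 115, 92]
+L5 (α=0) → [124, 115, 92]
+L6 (α=2/3) → [352/3, 623/3, 48]
rounded: [117, 208, 48]

(2,1) stack=L1,L2,L3,L4,L5,L6; from [0,0,0]:
L1 α=1/3: [158/3, 41/3, 56/3]
L2 α=2/3: [1574/9, 917/9, 800/9]
L3 α=6/7: [8594/63, 13499/63, 8306/63]
L4 α=1/5: [49118/315, 13861/63, 39902/315]
L5 α=2/3: [192758/945, 30493/189, 143222/945]
L6 α=3/5: [408196/4725, 95573/945, 462214/4725]
= [86, 101, 98]

(2,2) stack=L1,L2,L3,L4,L5; from [0,0,0]:
after L1 α=2/3: [478/3, 506/3, 112/3]
after L2 α=1/2: [1189/6, 577/3, 715/6]
after L3 α=0: [1189/6, 577/3, 715/6]
after L4 α=1/3: [1456/9, 1736/9, 733/9]
after L5 α=1/5: [1217/9, 7457/45, 671/9]
= [135, 166, 75]

(1,1) stack=L1,L2,L3,L4,L5; from [0,0,0]:
+L1 (α=2/3) → [442/3, 0, 256/3]
+L2 (α=1/2) → [577/6, 191/2, 440/3]
+L3 (α=2/3) → [781/18, 835/6, 1430/9]
+L4 (α=5/8) → [8251/48, 1985/16, 4955/24]
+L5 (α=2/3) → [11227/144, 1803/16, 12443/72]
→ [78, 113, 173]

query (1,3) [L1,L2,L3,L4,L5] — begin 0,0,0
after L1 α=1/3: [33, 187/3, 212/3]
after L2 α=1/7: [451/7, 519/7, 585/7]
after L3 α=5/6: [2367/14, 1783/14, 2060/21]
after L4 α=1: [91, 184, 76]
after L5 α=1/5: [617/5, 174, 433/5]
→ [123, 174, 87]

query (0,3) [L1,L2,L3,L4,L5,L7] — begin 0,0,0
after L1 α=1/4: [53, 57/4, 121/2]
after L2 α=5/7: [1101/7, 277/14, 146/7]
after L3 α=1/7: [7621/49, 950/49, 2521/49]
after L4 α=1: [124, 115, 92]
after L5 α=0: [124, 115, 92]
after L7 α=2/3: [230/3, 569/3, 290/3]
rounded: [77, 190, 97]


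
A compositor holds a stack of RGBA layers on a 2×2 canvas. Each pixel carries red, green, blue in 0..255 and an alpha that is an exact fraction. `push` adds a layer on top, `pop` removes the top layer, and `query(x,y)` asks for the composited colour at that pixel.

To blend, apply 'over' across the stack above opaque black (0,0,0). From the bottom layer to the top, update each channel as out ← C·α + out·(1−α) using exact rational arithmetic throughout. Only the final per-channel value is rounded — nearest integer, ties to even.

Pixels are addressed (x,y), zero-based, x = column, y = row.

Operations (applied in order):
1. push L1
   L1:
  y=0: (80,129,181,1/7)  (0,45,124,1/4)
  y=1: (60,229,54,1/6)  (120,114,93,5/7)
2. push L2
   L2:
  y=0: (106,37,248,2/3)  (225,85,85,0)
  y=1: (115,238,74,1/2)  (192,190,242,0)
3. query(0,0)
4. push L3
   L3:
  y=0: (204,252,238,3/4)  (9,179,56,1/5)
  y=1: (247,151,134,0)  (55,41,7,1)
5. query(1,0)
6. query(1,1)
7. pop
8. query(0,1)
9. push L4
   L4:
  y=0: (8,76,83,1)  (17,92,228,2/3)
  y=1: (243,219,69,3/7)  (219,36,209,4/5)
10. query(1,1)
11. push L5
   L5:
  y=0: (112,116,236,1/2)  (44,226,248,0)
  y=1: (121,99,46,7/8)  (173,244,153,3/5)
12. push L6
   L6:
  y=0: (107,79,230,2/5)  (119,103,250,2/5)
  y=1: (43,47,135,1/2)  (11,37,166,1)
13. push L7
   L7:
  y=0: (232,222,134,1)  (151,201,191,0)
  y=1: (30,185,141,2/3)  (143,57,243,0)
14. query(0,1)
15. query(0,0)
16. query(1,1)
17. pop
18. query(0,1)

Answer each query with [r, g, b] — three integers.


at x=0,y=0 over L1,L2:
L1 α=1/7: [80/7, 129/7, 181/7]
L2 α=2/3: [1564/21, 647/21, 3653/21]
rounded: [74, 31, 174]

(1,0) stack=L1,L2,L3; from [0,0,0]:
+L1 (α=1/4) → [0, 45/4, 31]
+L2 (α=0) → [0, 45/4, 31]
+L3 (α=1/5) → [9/5, 224/5, 36]
rounded: [2, 45, 36]

(1,1) stack=L1,L2,L3; from [0,0,0]:
L1 α=5/7: [600/7, 570/7, 465/7]
L2 α=0: [600/7, 570/7, 465/7]
L3 α=1: [55, 41, 7]
= [55, 41, 7]

(0,1) stack=L1,L2; from [0,0,0]:
L1 α=1/6: [10, 229/6, 9]
L2 α=1/2: [125/2, 1657/12, 83/2]
→ [62, 138, 42]

query (1,1) [L1,L2,L4] — begin 0,0,0
+L1 (α=5/7) → [600/7, 570/7, 465/7]
+L2 (α=0) → [600/7, 570/7, 465/7]
+L4 (α=4/5) → [6732/35, 1578/35, 6317/35]
→ [192, 45, 180]

query (0,1) [L1,L2,L4,L5,L6,L7] — begin 0,0,0
L1 α=1/6: [10, 229/6, 9]
L2 α=1/2: [125/2, 1657/12, 83/2]
L4 α=3/7: [979/7, 3628/21, 373/7]
L5 α=7/8: [1727/14, 18181/168, 2627/56]
L6 α=1/2: [2329/28, 26077/336, 10187/112]
L7 α=2/3: [4009/84, 150397/1008, 41771/336]
= [48, 149, 124]

at x=0,y=0 over L1,L2,L4,L5,L6,L7:
L1 α=1/7: [80/7, 129/7, 181/7]
L2 α=2/3: [1564/21, 647/21, 3653/21]
L4 α=1: [8, 76, 83]
L5 α=1/2: [60, 96, 319/2]
L6 α=2/5: [394/5, 446/5, 1877/10]
L7 α=1: [232, 222, 134]
→ [232, 222, 134]

query (1,1) [L1,L2,L4,L5,L6,L7] — begin 0,0,0
+L1 (α=5/7) → [600/7, 570/7, 465/7]
+L2 (α=0) → [600/7, 570/7, 465/7]
+L4 (α=4/5) → [6732/35, 1578/35, 6317/35]
+L5 (α=3/5) → [31629/175, 28776/175, 28699/175]
+L6 (α=1) → [11, 37, 166]
+L7 (α=0) → [11, 37, 166]
= [11, 37, 166]

(0,1) stack=L1,L2,L4,L5,L6; from [0,0,0]:
+L1 (α=1/6) → [10, 229/6, 9]
+L2 (α=1/2) → [125/2, 1657/12, 83/2]
+L4 (α=3/7) → [979/7, 3628/21, 373/7]
+L5 (α=7/8) → [1727/14, 18181/168, 2627/56]
+L6 (α=1/2) → [2329/28, 26077/336, 10187/112]
rounded: [83, 78, 91]


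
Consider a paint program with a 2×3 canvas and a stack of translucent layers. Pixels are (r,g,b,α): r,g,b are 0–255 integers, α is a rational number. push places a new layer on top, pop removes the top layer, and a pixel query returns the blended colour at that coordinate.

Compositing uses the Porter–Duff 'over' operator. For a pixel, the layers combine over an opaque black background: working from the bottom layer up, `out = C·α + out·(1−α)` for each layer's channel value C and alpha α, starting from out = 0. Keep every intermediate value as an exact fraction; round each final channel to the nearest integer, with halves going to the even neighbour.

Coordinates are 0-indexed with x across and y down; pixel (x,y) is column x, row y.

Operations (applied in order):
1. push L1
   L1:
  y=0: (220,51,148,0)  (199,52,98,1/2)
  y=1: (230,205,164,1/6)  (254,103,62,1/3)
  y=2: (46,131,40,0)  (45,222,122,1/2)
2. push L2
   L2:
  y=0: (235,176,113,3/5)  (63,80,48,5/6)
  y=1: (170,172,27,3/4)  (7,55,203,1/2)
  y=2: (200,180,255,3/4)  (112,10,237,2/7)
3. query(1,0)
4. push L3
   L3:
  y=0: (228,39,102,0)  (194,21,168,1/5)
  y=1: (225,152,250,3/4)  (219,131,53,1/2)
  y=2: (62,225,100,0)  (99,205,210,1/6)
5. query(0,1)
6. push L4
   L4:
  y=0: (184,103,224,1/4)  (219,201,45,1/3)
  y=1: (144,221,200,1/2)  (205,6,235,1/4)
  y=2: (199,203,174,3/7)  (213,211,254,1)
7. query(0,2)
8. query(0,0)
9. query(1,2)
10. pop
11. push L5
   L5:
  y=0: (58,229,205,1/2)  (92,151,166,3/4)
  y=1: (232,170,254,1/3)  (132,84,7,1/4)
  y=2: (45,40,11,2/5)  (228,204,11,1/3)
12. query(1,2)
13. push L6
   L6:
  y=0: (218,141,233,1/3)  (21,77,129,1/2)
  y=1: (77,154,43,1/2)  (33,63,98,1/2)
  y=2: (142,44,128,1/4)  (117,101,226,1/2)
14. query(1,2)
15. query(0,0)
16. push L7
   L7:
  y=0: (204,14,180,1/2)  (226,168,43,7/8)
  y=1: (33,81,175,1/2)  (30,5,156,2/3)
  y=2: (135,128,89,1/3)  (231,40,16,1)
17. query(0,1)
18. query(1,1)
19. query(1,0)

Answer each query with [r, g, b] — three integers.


query (1,0) [L1,L2] — begin 0,0,0
+L1 (α=1/2) → [199/2, 26, 49]
+L2 (α=5/6) → [829/12, 71, 289/6]
→ [69, 71, 48]

(0,1) stack=L1,L2,L3; from [0,0,0]:
+L1 (α=1/6) → [115/3, 205/6, 82/3]
+L2 (α=3/4) → [1645/12, 3301/24, 325/12]
+L3 (α=3/4) → [9745/48, 14245/96, 9325/48]
rounded: [203, 148, 194]

query (0,2) [L1,L2,L3,L4] — begin 0,0,0
L1 α=0: [0, 0, 0]
L2 α=3/4: [150, 135, 765/4]
L3 α=0: [150, 135, 765/4]
L4 α=3/7: [171, 1149/7, 1287/7]
rounded: [171, 164, 184]

query (0,0) [L1,L2,L3,L4] — begin 0,0,0
after L1 α=0: [0, 0, 0]
after L2 α=3/5: [141, 528/5, 339/5]
after L3 α=0: [141, 528/5, 339/5]
after L4 α=1/4: [607/4, 2099/20, 2137/20]
rounded: [152, 105, 107]

(1,2) stack=L1,L2,L3,L4; from [0,0,0]:
after L1 α=1/2: [45/2, 111, 61]
after L2 α=2/7: [673/14, 575/7, 779/7]
after L3 α=1/6: [4751/84, 2155/21, 5365/42]
after L4 α=1: [213, 211, 254]
= [213, 211, 254]

query (1,2) [L1,L2,L3,L5] — begin 0,0,0
L1 α=1/2: [45/2, 111, 61]
L2 α=2/7: [673/14, 575/7, 779/7]
L3 α=1/6: [4751/84, 2155/21, 5365/42]
L5 α=1/3: [14327/126, 8594/63, 5596/63]
rounded: [114, 136, 89]

at x=1,y=2 over L1,L2,L3,L5,L6:
L1 α=1/2: [45/2, 111, 61]
L2 α=2/7: [673/14, 575/7, 779/7]
L3 α=1/6: [4751/84, 2155/21, 5365/42]
L5 α=1/3: [14327/126, 8594/63, 5596/63]
L6 α=1/2: [29069/252, 14957/126, 9917/63]
= [115, 119, 157]

query (0,0) [L1,L2,L3,L5,L6] — begin 0,0,0
after L1 α=0: [0, 0, 0]
after L2 α=3/5: [141, 528/5, 339/5]
after L3 α=0: [141, 528/5, 339/5]
after L5 α=1/2: [199/2, 1673/10, 682/5]
after L6 α=1/3: [139, 2378/15, 843/5]
= [139, 159, 169]

query (0,1) [L1,L2,L3,L5,L6,L7] — begin 0,0,0
L1 α=1/6: [115/3, 205/6, 82/3]
L2 α=3/4: [1645/12, 3301/24, 325/12]
L3 α=3/4: [9745/48, 14245/96, 9325/48]
L5 α=1/3: [15313/72, 22405/144, 15421/72]
L6 α=1/2: [20857/144, 44581/288, 18517/144]
L7 α=1/2: [25609/288, 67909/576, 43717/288]
→ [89, 118, 152]

at x=1,y=1 over L1,L2,L3,L5,L6,L7:
L1 α=1/3: [254/3, 103/3, 62/3]
L2 α=1/2: [275/6, 134/3, 671/6]
L3 α=1/2: [1589/12, 527/6, 989/12]
L5 α=1/4: [2117/16, 695/8, 1017/16]
L6 α=1/2: [2645/32, 1199/16, 2585/32]
L7 α=2/3: [4565/96, 453/16, 12569/96]
rounded: [48, 28, 131]

query (1,0) [L1,L2,L3,L5,L6,L7] — begin 0,0,0
+L1 (α=1/2) → [199/2, 26, 49]
+L2 (α=5/6) → [829/12, 71, 289/6]
+L3 (α=1/5) → [1411/15, 61, 1082/15]
+L5 (α=3/4) → [5551/60, 257/2, 2138/15]
+L6 (α=1/2) → [6811/120, 411/4, 4073/30]
+L7 (α=7/8) → [196651/960, 5115/32, 13103/240]
→ [205, 160, 55]


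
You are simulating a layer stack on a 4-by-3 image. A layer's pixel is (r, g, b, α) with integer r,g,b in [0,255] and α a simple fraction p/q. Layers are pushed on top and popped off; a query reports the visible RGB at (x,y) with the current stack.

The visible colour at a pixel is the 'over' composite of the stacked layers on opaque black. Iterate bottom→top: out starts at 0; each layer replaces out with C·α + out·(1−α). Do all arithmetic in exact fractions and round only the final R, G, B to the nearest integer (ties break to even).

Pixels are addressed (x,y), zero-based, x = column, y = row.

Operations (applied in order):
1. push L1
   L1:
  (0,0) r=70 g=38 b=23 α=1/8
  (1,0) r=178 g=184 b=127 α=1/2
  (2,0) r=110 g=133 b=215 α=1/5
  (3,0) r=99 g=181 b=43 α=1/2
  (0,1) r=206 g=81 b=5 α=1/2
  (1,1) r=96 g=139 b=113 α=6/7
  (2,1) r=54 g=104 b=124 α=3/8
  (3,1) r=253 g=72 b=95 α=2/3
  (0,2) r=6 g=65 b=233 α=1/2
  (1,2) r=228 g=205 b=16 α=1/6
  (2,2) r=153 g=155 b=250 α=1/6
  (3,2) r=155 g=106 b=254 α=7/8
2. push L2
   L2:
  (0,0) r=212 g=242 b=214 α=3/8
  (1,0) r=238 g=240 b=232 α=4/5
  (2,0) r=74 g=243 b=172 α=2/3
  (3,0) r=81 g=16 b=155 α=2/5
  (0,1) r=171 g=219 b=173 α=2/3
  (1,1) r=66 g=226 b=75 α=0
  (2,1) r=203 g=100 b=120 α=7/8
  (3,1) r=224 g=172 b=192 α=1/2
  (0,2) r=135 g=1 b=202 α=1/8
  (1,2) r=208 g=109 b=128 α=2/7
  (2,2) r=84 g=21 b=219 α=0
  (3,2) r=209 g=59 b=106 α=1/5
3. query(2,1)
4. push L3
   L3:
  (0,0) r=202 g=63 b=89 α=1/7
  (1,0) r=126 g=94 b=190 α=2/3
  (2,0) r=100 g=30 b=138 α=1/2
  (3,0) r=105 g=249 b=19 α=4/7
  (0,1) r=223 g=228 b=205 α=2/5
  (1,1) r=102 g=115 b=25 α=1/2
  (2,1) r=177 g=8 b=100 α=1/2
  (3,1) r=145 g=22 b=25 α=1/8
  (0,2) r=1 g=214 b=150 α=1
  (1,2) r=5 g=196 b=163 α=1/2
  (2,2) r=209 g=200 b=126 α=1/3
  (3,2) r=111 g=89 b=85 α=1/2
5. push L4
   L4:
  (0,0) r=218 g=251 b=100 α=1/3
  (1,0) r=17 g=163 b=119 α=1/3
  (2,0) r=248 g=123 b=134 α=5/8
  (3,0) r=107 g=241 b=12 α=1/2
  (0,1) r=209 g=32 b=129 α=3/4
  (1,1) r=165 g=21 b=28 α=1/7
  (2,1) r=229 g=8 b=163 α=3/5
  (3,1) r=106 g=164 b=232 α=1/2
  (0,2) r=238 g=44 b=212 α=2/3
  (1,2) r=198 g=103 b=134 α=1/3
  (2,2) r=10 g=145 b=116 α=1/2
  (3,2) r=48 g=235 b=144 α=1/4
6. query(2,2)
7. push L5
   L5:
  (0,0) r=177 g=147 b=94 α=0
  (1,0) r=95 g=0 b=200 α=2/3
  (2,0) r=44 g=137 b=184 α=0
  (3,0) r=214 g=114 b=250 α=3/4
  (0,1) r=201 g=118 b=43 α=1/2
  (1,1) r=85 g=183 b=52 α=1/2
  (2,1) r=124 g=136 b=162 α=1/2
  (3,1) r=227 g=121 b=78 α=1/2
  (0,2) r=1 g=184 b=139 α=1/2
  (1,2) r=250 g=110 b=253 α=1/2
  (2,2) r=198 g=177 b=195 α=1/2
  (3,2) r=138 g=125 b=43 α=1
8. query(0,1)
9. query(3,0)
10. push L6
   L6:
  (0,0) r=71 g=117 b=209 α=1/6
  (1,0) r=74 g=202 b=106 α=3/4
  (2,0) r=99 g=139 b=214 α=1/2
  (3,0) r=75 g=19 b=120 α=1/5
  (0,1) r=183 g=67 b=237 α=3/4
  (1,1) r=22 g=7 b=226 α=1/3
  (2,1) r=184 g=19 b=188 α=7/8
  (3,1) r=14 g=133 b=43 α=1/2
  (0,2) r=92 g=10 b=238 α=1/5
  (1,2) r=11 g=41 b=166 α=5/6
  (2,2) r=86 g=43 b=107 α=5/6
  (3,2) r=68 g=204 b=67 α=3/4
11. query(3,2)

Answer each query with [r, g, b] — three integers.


query (2,1) [L1,L2] — begin 0,0,0
+L1 (α=3/8) → [81/4, 39, 93/2]
+L2 (α=7/8) → [5765/32, 739/8, 1773/16]
→ [180, 92, 111]

at x=2,y=2 over L1,L2,L3,L4:
L1 α=1/6: [51/2, 155/6, 125/3]
L2 α=0: [51/2, 155/6, 125/3]
L3 α=1/3: [260/3, 755/9, 628/9]
L4 α=1/2: [145/3, 1030/9, 836/9]
→ [48, 114, 93]

(0,1) stack=L1,L2,L3,L4,L5; from [0,0,0]:
L1 α=1/2: [103, 81/2, 5/2]
L2 α=2/3: [445/3, 319/2, 697/6]
L3 α=2/5: [891/5, 1869/10, 1517/10]
L4 α=3/4: [2013/10, 2829/40, 5387/40]
L5 α=1/2: [4023/20, 7549/80, 7107/80]
= [201, 94, 89]

(3,0) stack=L1,L2,L3,L4,L5; from [0,0,0]:
L1 α=1/2: [99/2, 181/2, 43/2]
L2 α=2/5: [621/10, 607/10, 749/10]
L3 α=4/7: [6063/70, 1683/10, 3007/70]
L4 α=1/2: [13553/140, 4093/20, 3847/140]
L5 α=3/4: [103433/560, 10933/80, 108847/560]
rounded: [185, 137, 194]

query (3,2) [L1,L2,L3,L4,L5,L6] — begin 0,0,0
+L1 (α=7/8) → [1085/8, 371/4, 889/4]
+L2 (α=1/5) → [1503/10, 86, 199]
+L3 (α=1/2) → [2613/20, 175/2, 142]
+L4 (α=1/4) → [8799/80, 995/8, 285/2]
+L5 (α=1) → [138, 125, 43]
+L6 (α=3/4) → [171/2, 737/4, 61]
= [86, 184, 61]


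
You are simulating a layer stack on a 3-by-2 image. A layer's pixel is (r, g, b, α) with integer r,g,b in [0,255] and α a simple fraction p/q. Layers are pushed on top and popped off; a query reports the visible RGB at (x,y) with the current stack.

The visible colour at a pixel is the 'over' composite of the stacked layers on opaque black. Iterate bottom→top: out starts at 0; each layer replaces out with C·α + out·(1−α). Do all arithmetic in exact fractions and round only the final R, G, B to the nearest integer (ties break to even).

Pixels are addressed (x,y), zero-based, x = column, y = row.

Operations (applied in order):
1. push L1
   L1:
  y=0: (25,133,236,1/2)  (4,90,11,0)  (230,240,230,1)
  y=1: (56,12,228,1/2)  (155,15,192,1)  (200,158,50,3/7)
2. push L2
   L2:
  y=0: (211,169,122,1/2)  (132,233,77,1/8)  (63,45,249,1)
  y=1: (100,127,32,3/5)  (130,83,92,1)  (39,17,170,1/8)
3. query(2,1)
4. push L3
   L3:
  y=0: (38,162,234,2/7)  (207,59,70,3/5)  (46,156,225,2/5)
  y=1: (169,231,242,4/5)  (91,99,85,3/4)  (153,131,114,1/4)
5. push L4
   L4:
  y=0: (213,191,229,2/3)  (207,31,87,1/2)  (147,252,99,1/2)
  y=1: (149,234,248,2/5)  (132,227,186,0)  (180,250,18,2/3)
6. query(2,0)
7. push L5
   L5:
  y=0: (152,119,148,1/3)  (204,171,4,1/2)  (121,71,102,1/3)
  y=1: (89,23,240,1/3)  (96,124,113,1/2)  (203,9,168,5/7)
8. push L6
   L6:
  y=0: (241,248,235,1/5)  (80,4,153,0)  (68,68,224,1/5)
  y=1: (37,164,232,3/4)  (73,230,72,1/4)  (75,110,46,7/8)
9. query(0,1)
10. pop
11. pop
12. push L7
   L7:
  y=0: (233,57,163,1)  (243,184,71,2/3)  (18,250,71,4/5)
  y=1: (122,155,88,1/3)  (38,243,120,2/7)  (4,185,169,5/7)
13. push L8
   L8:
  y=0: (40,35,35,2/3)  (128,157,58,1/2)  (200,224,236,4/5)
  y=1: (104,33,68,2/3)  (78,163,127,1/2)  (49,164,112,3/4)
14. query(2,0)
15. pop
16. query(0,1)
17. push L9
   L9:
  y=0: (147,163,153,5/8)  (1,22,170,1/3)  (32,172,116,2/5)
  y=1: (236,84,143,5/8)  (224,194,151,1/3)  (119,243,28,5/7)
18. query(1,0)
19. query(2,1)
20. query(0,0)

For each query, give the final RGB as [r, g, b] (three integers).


query (2,1) [L1,L2] — begin 0,0,0
L1 α=3/7: [600/7, 474/7, 150/7]
L2 α=1/8: [639/8, 491/8, 40]
rounded: [80, 61, 40]

query (2,0) [L1,L2,L3,L4] — begin 0,0,0
L1 α=1: [230, 240, 230]
L2 α=1: [63, 45, 249]
L3 α=2/5: [281/5, 447/5, 1197/5]
L4 α=1/2: [508/5, 1707/10, 846/5]
→ [102, 171, 169]

(0,1) stack=L1,L2,L3,L4,L5,L6; from [0,0,0]:
L1 α=1/2: [28, 6, 114]
L2 α=3/5: [356/5, 393/5, 324/5]
L3 α=4/5: [3736/25, 5013/25, 5164/25]
L4 α=2/5: [18658/125, 26739/125, 27892/125]
L5 α=1/3: [16147/125, 56353/375, 85784/375]
L6 α=3/4: [15011/250, 240853/1500, 86696/375]
rounded: [60, 161, 231]

query (2,0) [L1,L2,L3,L4,L7,L8] — begin 0,0,0
L1 α=1: [230, 240, 230]
L2 α=1: [63, 45, 249]
L3 α=2/5: [281/5, 447/5, 1197/5]
L4 α=1/2: [508/5, 1707/10, 846/5]
L7 α=4/5: [868/25, 11707/50, 2266/25]
L8 α=4/5: [20868/125, 56507/250, 25866/125]
= [167, 226, 207]

query (0,1) [L1,L2,L3,L4,L7] — begin 0,0,0
L1 α=1/2: [28, 6, 114]
L2 α=3/5: [356/5, 393/5, 324/5]
L3 α=4/5: [3736/25, 5013/25, 5164/25]
L4 α=2/5: [18658/125, 26739/125, 27892/125]
L7 α=1/3: [17522/125, 72853/375, 66784/375]
= [140, 194, 178]

query (1,0) [L1,L2,L3,L4,L7,L9] — begin 0,0,0
L1 α=0: [0, 0, 0]
L2 α=1/8: [33/2, 233/8, 77/8]
L3 α=3/5: [654/5, 941/20, 917/20]
L4 α=1/2: [1689/10, 1561/40, 2657/40]
L7 α=2/3: [2183/10, 5427/40, 2779/40]
L9 α=1/3: [2188/15, 5867/60, 6179/60]
= [146, 98, 103]

at x=2,y=1 over L1,L2,L3,L4,L7,L9:
+L1 (α=3/7) → [600/7, 474/7, 150/7]
+L2 (α=1/8) → [639/8, 491/8, 40]
+L3 (α=1/4) → [3141/32, 2521/32, 117/2]
+L4 (α=2/3) → [4887/32, 18521/96, 63/2]
+L7 (α=5/7) → [5207/112, 62921/336, 908/7]
+L9 (α=5/7) → [38527/392, 267041/1176, 2796/49]
= [98, 227, 57]

query (0,0) [L1,L2,L3,L4,L7,L9] — begin 0,0,0
L1 α=1/2: [25/2, 133/2, 118]
L2 α=1/2: [447/4, 471/4, 120]
L3 α=2/7: [2539/28, 3651/28, 1068/7]
L4 α=2/3: [14467/84, 14347/84, 4274/21]
L7 α=1: [233, 57, 163]
L9 α=5/8: [717/4, 493/4, 627/4]
= [179, 123, 157]


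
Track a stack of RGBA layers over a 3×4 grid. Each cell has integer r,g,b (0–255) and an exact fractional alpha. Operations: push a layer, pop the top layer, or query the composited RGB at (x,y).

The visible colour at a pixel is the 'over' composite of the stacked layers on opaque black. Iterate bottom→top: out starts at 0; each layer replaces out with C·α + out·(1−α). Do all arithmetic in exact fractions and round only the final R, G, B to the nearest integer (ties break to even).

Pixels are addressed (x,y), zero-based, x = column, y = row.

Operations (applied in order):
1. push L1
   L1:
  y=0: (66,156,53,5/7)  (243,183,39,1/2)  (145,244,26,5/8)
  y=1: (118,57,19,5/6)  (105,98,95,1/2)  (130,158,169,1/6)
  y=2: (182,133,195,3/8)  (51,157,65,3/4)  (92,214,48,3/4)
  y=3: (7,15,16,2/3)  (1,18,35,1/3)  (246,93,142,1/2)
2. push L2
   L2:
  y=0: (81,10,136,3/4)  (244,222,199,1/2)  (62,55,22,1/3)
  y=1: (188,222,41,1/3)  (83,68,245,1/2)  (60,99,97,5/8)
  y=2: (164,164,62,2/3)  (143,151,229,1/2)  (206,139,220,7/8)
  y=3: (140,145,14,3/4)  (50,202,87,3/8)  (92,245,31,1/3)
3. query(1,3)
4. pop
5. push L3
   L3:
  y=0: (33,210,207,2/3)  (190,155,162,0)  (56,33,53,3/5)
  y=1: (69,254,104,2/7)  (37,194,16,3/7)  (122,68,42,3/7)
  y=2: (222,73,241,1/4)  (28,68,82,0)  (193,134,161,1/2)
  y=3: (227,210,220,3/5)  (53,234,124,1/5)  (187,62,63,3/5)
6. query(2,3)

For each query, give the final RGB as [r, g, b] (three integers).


query (1,3) [L1,L2] — begin 0,0,0
+L1 (α=1/3) → [1/3, 6, 35/3]
+L2 (α=3/8) → [455/24, 159/2, 479/12]
= [19, 80, 40]

at x=2,y=3 over L1,L3:
after L1 α=1/2: [123, 93/2, 71]
after L3 α=3/5: [807/5, 279/5, 331/5]
→ [161, 56, 66]


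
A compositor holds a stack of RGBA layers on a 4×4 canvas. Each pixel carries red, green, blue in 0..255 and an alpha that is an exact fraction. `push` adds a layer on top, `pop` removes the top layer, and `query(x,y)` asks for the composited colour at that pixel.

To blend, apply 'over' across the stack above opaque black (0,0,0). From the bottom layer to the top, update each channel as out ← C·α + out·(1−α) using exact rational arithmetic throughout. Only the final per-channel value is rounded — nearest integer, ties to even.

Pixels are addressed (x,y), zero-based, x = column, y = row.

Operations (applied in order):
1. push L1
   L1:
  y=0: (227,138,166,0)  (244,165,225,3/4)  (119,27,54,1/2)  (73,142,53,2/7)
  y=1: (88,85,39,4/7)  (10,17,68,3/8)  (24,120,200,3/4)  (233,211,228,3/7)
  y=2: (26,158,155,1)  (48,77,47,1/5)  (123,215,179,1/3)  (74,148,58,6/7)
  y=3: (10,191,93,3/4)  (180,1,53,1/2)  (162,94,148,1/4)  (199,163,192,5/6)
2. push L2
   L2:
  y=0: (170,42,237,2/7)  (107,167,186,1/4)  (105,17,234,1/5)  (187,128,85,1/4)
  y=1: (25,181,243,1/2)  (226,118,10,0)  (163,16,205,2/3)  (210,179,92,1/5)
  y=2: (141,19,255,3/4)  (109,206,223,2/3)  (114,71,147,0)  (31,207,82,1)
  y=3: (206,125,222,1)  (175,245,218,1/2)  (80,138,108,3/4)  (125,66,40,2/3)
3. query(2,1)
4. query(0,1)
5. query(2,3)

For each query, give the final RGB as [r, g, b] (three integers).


query (2,1) [L1,L2] — begin 0,0,0
after L1 α=3/4: [18, 90, 150]
after L2 α=2/3: [344/3, 122/3, 560/3]
= [115, 41, 187]

at x=0,y=1 over L1,L2:
+L1 (α=4/7) → [352/7, 340/7, 156/7]
+L2 (α=1/2) → [527/14, 1607/14, 1857/14]
→ [38, 115, 133]

(2,3) stack=L1,L2; from [0,0,0]:
L1 α=1/4: [81/2, 47/2, 37]
L2 α=3/4: [561/8, 875/8, 361/4]
= [70, 109, 90]


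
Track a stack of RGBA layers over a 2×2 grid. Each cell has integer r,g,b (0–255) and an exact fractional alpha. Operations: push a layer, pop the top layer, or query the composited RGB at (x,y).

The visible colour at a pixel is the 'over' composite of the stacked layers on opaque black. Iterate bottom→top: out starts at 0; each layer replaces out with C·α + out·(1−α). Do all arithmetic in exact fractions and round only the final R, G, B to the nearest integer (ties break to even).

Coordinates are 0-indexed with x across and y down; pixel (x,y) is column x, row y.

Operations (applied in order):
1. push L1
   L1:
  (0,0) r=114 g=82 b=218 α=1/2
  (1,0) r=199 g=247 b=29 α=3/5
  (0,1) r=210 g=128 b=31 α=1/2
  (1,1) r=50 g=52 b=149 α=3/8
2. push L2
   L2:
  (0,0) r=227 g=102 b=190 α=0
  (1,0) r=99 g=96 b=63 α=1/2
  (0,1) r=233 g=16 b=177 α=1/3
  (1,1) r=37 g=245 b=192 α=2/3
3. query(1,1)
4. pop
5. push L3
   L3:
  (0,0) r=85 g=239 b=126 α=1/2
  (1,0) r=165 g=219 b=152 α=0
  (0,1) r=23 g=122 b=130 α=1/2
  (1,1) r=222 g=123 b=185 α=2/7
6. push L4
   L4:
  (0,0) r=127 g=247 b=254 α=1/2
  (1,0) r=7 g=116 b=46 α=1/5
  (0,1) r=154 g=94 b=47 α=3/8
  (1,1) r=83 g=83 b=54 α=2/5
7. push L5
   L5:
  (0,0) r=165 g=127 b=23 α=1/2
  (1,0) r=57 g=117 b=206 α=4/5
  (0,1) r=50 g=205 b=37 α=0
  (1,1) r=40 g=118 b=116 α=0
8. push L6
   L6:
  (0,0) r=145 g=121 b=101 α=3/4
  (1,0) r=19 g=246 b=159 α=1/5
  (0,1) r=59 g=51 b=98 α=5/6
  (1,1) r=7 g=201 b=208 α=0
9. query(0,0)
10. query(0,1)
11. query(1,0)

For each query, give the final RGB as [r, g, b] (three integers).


query (1,1) [L1,L2] — begin 0,0,0
L1 α=3/8: [75/4, 39/2, 447/8]
L2 α=2/3: [371/12, 1019/6, 1173/8]
→ [31, 170, 147]

(0,0) stack=L1,L3,L4,L5,L6; from [0,0,0]:
after L1 α=1/2: [57, 41, 109]
after L3 α=1/2: [71, 140, 235/2]
after L4 α=1/2: [99, 387/2, 743/4]
after L5 α=1/2: [132, 641/4, 835/8]
after L6 α=3/4: [567/4, 2093/16, 3259/32]
→ [142, 131, 102]

at x=0,y=1 over L1,L3,L4,L5,L6:
L1 α=1/2: [105, 64, 31/2]
L3 α=1/2: [64, 93, 291/4]
L4 α=3/8: [391/4, 747/8, 2019/32]
L5 α=0: [391/4, 747/8, 2019/32]
L6 α=5/6: [1571/24, 929/16, 17699/192]
→ [65, 58, 92]

(1,0) stack=L1,L3,L4,L5,L6; from [0,0,0]:
L1 α=3/5: [597/5, 741/5, 87/5]
L3 α=0: [597/5, 741/5, 87/5]
L4 α=1/5: [2423/25, 3544/25, 578/25]
L5 α=4/5: [8123/125, 15244/125, 21178/125]
L6 α=1/5: [34867/625, 91726/625, 104587/625]
= [56, 147, 167]
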